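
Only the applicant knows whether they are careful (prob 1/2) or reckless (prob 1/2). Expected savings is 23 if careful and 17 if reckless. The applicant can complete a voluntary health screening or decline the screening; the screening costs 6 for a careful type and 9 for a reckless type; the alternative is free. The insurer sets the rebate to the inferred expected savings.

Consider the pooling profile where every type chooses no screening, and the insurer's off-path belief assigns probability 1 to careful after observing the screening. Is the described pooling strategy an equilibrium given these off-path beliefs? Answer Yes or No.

On path, the insurer holds the prior and pays 1/2·23 + 1/2·17 = 20. Off path (the screening), believing careful, it pays 23.
careful: no screening nets 20; the screening nets 23 − 6 = 17. careful stays.
reckless: no screening nets 20; the screening nets 23 − 9 = 14. reckless stays.
No type deviates, so pooling is sustained.

Yes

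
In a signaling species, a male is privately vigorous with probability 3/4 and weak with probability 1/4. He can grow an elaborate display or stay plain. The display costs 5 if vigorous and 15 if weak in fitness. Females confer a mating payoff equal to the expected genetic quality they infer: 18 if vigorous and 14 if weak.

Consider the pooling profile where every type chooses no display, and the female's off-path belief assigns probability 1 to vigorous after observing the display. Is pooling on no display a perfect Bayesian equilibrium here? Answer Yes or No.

Yes

On path, the female holds the prior and pays 3/4·18 + 1/4·14 = 17. Off path (the display), believing vigorous, it pays 18.
vigorous: no display nets 17; the display nets 18 − 5 = 13. vigorous stays.
weak: no display nets 17; the display nets 18 − 15 = 3. weak stays.
No type deviates, so pooling is sustained.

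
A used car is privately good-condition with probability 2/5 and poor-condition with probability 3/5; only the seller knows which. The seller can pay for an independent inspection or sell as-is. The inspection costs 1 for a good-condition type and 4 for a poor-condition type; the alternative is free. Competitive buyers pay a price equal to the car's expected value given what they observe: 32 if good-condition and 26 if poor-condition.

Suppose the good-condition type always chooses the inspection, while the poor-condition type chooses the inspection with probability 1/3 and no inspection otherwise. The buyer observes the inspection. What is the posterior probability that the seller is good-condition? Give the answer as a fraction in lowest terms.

2/3

P(the inspection) = (2/5)·1 + (3/5)·(1/3) = 3/5.
By Bayes' rule, P(good-condition | the inspection) = (2/5) / (3/5) = 2/3.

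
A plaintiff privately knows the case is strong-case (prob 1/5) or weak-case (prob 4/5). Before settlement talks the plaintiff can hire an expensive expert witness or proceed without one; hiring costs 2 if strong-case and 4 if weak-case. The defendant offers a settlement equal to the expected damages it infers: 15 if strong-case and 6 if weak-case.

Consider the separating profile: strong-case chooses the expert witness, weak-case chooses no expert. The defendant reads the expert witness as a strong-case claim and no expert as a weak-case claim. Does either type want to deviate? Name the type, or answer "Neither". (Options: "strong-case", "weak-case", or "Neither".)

weak-case

The expert witness pays 15; no expert pays 6.
strong-case: assigned the expert witness, nets 15 − 2 = 13; deviating to no expert nets 6.
weak-case: assigned no expert, nets 6; deviating to the expert witness nets 15 − 4 = 11.
The weak-case type gains 5 by deviating.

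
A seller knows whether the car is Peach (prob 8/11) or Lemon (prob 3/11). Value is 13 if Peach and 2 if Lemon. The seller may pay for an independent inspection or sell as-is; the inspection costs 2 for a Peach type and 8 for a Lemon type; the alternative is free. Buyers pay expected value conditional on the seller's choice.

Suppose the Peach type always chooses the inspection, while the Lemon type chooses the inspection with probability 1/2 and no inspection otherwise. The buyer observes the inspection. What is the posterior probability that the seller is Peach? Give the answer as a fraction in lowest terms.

16/19

P(the inspection) = (8/11)·1 + (3/11)·(1/2) = 19/22.
By Bayes' rule, P(Peach | the inspection) = (8/11) / (19/22) = 16/19.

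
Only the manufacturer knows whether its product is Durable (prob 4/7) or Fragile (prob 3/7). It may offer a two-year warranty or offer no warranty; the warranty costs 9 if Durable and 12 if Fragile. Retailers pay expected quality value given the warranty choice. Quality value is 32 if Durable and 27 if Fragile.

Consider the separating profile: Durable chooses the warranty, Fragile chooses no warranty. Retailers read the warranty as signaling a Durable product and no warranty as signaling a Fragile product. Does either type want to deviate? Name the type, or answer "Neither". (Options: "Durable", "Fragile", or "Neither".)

The warranty pays 32; no warranty pays 27.
Durable: assigned the warranty, nets 32 − 9 = 23; deviating to no warranty nets 27.
Fragile: assigned no warranty, nets 27; deviating to the warranty nets 32 − 12 = 20.
The Durable type gains 4 by deviating.

Durable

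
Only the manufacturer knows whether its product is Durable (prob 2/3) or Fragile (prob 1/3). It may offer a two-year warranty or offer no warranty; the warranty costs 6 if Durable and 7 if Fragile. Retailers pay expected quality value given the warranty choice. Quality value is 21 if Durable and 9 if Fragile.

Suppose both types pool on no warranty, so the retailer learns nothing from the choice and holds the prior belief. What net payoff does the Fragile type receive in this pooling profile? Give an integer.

17

Pooled price = 2/3·21 + 1/3·9 = 17.
Fragile pays no cost for no warranty, so net payoff = 17.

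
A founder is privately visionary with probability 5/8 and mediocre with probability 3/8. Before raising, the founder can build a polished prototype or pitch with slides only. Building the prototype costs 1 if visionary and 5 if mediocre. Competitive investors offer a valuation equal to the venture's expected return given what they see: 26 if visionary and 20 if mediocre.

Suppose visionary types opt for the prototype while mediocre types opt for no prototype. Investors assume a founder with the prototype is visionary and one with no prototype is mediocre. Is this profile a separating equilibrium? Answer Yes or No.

No

Under these beliefs, the prototype earns valuation 26 and no prototype earns valuation 20.
visionary: the prototype nets 26 − 1 = 25; no prototype nets 20. visionary prefers the prototype.
mediocre: the prototype nets 26 − 5 = 21; no prototype nets 20. mediocre would deviate to the prototype.
mediocre has a profitable deviation, so the profile is not an equilibrium.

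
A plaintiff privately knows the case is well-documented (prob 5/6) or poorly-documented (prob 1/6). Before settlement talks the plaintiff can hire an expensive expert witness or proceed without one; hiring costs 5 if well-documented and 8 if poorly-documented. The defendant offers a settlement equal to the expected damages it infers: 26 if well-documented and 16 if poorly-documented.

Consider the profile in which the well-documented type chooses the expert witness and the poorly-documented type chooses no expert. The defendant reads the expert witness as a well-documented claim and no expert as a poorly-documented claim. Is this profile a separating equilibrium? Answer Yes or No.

No

Under these beliefs, the expert witness earns settlement 26 and no expert earns settlement 16.
well-documented: the expert witness nets 26 − 5 = 21; no expert nets 16. well-documented prefers the expert witness.
poorly-documented: the expert witness nets 26 − 8 = 18; no expert nets 16. poorly-documented would deviate to the expert witness.
poorly-documented has a profitable deviation, so the profile is not an equilibrium.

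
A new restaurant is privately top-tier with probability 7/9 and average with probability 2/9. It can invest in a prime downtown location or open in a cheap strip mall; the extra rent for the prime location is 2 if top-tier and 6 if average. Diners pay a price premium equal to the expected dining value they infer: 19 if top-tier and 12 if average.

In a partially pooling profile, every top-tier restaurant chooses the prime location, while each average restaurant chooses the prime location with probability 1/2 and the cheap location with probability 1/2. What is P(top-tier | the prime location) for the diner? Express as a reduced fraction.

7/8

P(the prime location) = (7/9)·1 + (2/9)·(1/2) = 8/9.
By Bayes' rule, P(top-tier | the prime location) = (7/9) / (8/9) = 7/8.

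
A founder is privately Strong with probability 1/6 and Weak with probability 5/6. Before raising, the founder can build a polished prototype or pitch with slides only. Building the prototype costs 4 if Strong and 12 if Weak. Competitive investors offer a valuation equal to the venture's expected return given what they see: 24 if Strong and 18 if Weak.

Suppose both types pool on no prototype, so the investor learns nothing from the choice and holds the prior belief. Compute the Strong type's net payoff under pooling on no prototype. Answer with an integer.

19

Pooled valuation = 1/6·24 + 5/6·18 = 19.
Strong pays no cost for no prototype, so net payoff = 19.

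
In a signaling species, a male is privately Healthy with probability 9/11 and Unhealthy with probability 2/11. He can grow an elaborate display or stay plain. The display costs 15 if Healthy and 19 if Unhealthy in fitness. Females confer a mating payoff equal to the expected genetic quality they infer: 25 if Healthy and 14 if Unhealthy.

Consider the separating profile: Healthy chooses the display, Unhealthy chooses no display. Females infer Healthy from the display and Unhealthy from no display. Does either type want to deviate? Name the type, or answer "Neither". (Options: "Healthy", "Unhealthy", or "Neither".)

The display pays 25; no display pays 14.
Healthy: assigned the display, nets 25 − 15 = 10; deviating to no display nets 14.
Unhealthy: assigned no display, nets 14; deviating to the display nets 25 − 19 = 6.
The Healthy type gains 4 by deviating.

Healthy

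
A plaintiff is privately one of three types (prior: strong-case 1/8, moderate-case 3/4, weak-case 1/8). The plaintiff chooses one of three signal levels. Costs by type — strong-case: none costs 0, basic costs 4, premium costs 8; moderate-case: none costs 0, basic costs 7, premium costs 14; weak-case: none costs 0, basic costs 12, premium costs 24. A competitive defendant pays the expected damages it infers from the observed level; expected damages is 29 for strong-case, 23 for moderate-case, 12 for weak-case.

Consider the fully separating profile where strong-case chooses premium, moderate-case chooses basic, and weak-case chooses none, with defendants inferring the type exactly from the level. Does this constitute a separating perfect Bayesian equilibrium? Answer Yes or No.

Separating settlements: premium → 29, basic → 23, none → 12.
strong-case (assigned premium): none: 12 − 0 = 12; basic: 23 − 4 = 19; premium: 29 − 8 = 21. strong-case stays.
moderate-case (assigned basic): none: 12 − 0 = 12; basic: 23 − 7 = 16; premium: 29 − 14 = 15. moderate-case stays.
weak-case (assigned none): none: 12 − 0 = 12; basic: 23 − 12 = 11; premium: 29 − 24 = 5. weak-case stays.
Every type prefers its assigned level; separation holds.

Yes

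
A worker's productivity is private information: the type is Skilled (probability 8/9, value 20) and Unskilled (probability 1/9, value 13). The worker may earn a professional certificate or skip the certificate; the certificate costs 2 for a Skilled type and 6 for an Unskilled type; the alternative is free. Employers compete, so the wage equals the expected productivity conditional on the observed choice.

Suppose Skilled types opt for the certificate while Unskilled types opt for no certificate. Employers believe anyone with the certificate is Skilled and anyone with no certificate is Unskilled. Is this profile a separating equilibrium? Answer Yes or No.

Under these beliefs, the certificate earns wage 20 and no certificate earns wage 13.
Skilled: the certificate nets 20 − 2 = 18; no certificate nets 13. Skilled prefers the certificate.
Unskilled: the certificate nets 20 − 6 = 14; no certificate nets 13. Unskilled would deviate to the certificate.
Unskilled has a profitable deviation, so the profile is not an equilibrium.

No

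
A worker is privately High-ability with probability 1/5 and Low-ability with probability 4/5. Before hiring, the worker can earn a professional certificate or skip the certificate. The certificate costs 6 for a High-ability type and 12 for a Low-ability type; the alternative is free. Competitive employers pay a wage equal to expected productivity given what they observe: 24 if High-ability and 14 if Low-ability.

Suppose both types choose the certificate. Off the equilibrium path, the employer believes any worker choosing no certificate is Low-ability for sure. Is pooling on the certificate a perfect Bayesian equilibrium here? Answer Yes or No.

No

On path, the employer holds the prior and pays 1/5·24 + 4/5·14 = 16. Off path (no certificate), believing Low-ability, it pays 14.
High-ability: the certificate nets 16 − 6 = 10; no certificate nets 14. High-ability would deviate.
Low-ability: the certificate nets 16 − 12 = 4; no certificate nets 14. Low-ability would deviate.
A type deviates, so pooling fails.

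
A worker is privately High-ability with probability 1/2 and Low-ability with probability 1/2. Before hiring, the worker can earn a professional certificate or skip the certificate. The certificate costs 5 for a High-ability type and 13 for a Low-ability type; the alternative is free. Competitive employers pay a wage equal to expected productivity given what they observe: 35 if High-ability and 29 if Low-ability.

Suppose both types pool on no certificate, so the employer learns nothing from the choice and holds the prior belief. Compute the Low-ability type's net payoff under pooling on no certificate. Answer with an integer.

Pooled wage = 1/2·35 + 1/2·29 = 32.
Low-ability pays no cost for no certificate, so net payoff = 32.

32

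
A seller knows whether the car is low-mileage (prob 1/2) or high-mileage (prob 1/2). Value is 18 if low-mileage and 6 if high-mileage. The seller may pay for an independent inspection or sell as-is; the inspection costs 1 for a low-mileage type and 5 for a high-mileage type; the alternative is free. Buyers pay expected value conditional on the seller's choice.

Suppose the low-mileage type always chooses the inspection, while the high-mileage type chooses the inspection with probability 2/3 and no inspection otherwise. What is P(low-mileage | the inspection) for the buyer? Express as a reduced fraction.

P(the inspection) = (1/2)·1 + (1/2)·(2/3) = 5/6.
By Bayes' rule, P(low-mileage | the inspection) = (1/2) / (5/6) = 3/5.

3/5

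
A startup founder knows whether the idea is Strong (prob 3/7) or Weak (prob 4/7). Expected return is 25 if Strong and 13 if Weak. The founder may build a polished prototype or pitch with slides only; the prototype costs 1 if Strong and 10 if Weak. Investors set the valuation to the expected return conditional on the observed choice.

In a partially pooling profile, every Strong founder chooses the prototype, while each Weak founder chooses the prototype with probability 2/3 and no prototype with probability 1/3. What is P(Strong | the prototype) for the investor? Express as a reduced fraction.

9/17

P(the prototype) = (3/7)·1 + (4/7)·(2/3) = 17/21.
By Bayes' rule, P(Strong | the prototype) = (3/7) / (17/21) = 9/17.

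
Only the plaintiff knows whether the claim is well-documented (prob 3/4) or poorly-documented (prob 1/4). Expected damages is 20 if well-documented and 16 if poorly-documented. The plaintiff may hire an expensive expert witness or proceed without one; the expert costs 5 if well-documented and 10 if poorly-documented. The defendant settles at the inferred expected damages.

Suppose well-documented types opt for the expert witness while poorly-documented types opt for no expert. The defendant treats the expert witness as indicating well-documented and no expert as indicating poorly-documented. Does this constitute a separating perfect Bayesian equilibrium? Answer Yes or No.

No

Under these beliefs, the expert witness earns settlement 20 and no expert earns settlement 16.
well-documented: the expert witness nets 20 − 5 = 15; no expert nets 16. well-documented would deviate to no expert.
poorly-documented: the expert witness nets 20 − 10 = 10; no expert nets 16. poorly-documented prefers no expert.
well-documented has a profitable deviation, so the profile is not an equilibrium.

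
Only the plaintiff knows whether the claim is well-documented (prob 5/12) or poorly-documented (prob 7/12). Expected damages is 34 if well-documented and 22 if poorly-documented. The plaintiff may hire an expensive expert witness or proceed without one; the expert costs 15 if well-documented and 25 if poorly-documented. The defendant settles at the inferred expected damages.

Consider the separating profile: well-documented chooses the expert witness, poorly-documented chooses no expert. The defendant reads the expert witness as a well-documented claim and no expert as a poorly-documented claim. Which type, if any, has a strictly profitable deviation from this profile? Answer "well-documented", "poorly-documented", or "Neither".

The expert witness pays 34; no expert pays 22.
well-documented: assigned the expert witness, nets 34 − 15 = 19; deviating to no expert nets 22.
poorly-documented: assigned no expert, nets 22; deviating to the expert witness nets 34 − 25 = 9.
The well-documented type gains 3 by deviating.

well-documented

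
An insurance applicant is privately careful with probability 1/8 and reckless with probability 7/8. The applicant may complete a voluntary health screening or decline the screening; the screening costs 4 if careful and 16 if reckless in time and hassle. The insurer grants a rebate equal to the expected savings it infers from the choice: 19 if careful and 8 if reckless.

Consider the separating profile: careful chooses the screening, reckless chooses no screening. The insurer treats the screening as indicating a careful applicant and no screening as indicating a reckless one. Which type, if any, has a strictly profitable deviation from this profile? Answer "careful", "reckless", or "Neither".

Neither

The screening pays 19; no screening pays 8.
careful: assigned the screening, nets 19 − 4 = 15; deviating to no screening nets 8.
reckless: assigned no screening, nets 8; deviating to the screening nets 19 − 16 = 3.
Both types strictly prefer their assigned action; no profitable deviation.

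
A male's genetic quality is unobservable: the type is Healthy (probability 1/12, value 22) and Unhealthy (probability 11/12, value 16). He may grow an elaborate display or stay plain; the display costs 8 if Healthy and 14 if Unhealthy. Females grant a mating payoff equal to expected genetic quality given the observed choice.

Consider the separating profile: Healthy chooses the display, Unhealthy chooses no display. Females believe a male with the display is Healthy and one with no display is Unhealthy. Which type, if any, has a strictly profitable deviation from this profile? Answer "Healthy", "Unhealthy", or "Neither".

The display pays 22; no display pays 16.
Healthy: assigned the display, nets 22 − 8 = 14; deviating to no display nets 16.
Unhealthy: assigned no display, nets 16; deviating to the display nets 22 − 14 = 8.
The Healthy type gains 2 by deviating.

Healthy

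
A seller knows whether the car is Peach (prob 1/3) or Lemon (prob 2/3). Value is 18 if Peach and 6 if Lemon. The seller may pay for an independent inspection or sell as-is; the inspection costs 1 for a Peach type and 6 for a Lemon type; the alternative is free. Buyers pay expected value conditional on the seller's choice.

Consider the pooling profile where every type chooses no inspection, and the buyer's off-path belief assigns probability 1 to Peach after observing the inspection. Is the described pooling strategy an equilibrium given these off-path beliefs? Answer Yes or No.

On path, the buyer holds the prior and pays 1/3·18 + 2/3·6 = 10. Off path (the inspection), believing Peach, it pays 18.
Peach: no inspection nets 10; the inspection nets 18 − 1 = 17. Peach would deviate.
Lemon: no inspection nets 10; the inspection nets 18 − 6 = 12. Lemon would deviate.
A type deviates, so pooling fails.

No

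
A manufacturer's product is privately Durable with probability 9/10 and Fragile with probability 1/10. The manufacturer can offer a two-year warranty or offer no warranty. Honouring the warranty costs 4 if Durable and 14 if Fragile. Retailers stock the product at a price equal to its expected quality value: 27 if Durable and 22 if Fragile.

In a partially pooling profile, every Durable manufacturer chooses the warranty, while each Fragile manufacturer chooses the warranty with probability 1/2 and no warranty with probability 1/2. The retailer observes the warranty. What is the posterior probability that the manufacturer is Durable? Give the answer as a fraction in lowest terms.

P(the warranty) = (9/10)·1 + (1/10)·(1/2) = 19/20.
By Bayes' rule, P(Durable | the warranty) = (9/10) / (19/20) = 18/19.

18/19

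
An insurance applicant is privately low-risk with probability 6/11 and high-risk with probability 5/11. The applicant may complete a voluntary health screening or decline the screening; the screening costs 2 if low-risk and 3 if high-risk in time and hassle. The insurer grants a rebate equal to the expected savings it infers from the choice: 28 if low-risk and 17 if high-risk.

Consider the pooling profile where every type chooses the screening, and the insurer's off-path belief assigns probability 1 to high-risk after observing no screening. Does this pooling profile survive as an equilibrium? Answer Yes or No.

On path, the insurer holds the prior and pays 6/11·28 + 5/11·17 = 23. Off path (no screening), believing high-risk, it pays 17.
low-risk: the screening nets 23 − 2 = 21; no screening nets 17. low-risk stays.
high-risk: the screening nets 23 − 3 = 20; no screening nets 17. high-risk stays.
No type deviates, so pooling is sustained.

Yes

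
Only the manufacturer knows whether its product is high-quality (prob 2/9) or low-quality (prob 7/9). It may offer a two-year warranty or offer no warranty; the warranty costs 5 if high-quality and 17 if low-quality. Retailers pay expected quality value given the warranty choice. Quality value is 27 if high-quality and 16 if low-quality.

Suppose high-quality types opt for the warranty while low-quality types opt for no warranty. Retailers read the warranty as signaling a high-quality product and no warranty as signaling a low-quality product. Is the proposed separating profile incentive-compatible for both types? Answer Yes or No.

Under these beliefs, the warranty earns price 27 and no warranty earns price 16.
high-quality: the warranty nets 27 − 5 = 22; no warranty nets 16. high-quality prefers the warranty.
low-quality: the warranty nets 27 − 17 = 10; no warranty nets 16. low-quality prefers no warranty.
Neither type deviates, so the separating profile is an equilibrium.

Yes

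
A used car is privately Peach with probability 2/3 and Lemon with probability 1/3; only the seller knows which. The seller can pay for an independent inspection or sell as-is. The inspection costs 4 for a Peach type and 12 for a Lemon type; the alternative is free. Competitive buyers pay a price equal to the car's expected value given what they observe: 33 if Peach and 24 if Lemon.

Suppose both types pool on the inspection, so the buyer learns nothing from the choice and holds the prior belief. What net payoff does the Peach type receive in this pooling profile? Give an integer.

26

Pooled price = 2/3·33 + 1/3·24 = 30.
Peach pays cost 4 for the inspection, so net payoff = 30 − 4 = 26.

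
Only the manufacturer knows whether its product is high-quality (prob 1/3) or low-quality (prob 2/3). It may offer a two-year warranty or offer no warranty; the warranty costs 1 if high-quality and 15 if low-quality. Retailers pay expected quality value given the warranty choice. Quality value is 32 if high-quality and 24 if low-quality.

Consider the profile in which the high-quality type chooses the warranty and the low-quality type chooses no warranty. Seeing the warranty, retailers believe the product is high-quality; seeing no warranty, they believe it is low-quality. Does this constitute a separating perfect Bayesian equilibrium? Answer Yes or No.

Under these beliefs, the warranty earns price 32 and no warranty earns price 24.
high-quality: the warranty nets 32 − 1 = 31; no warranty nets 24. high-quality prefers the warranty.
low-quality: the warranty nets 32 − 15 = 17; no warranty nets 24. low-quality prefers no warranty.
Neither type deviates, so the separating profile is an equilibrium.

Yes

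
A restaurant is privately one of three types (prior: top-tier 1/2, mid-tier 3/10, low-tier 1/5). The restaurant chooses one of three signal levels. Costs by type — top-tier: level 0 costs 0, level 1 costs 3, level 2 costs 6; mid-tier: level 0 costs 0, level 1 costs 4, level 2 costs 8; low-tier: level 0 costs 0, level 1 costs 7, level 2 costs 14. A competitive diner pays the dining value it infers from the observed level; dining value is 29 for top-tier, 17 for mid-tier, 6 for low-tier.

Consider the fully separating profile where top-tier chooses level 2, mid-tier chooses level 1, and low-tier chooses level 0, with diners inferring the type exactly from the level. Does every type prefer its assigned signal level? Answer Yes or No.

Separating price premiums: level 2 → 29, level 1 → 17, level 0 → 6.
top-tier (assigned level 2): level 0: 6 − 0 = 6; level 1: 17 − 3 = 14; level 2: 29 − 6 = 23. top-tier stays.
mid-tier (assigned level 1): level 0: 6 − 0 = 6; level 1: 17 − 4 = 13; level 2: 29 − 8 = 21. mid-tier prefers level 2.
low-tier (assigned level 0): level 0: 6 − 0 = 6; level 1: 17 − 7 = 10; level 2: 29 − 14 = 15. low-tier prefers level 2.
At least one type deviates; the separating profile fails.

No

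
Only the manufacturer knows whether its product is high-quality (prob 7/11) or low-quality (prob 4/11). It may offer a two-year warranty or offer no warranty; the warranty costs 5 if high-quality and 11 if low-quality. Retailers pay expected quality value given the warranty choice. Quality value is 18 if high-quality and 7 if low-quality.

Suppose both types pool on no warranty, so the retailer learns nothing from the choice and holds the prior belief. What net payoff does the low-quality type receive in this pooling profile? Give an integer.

Pooled price = 7/11·18 + 4/11·7 = 14.
low-quality pays no cost for no warranty, so net payoff = 14.

14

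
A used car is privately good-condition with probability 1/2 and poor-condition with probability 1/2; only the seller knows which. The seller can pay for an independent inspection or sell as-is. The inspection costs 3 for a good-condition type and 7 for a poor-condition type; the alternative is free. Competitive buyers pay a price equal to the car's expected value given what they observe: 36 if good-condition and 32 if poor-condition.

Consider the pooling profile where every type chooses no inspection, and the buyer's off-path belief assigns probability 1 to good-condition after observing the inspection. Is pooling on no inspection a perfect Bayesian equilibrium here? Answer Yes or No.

Yes

On path, the buyer holds the prior and pays 1/2·36 + 1/2·32 = 34. Off path (the inspection), believing good-condition, it pays 36.
good-condition: no inspection nets 34; the inspection nets 36 − 3 = 33. good-condition stays.
poor-condition: no inspection nets 34; the inspection nets 36 − 7 = 29. poor-condition stays.
No type deviates, so pooling is sustained.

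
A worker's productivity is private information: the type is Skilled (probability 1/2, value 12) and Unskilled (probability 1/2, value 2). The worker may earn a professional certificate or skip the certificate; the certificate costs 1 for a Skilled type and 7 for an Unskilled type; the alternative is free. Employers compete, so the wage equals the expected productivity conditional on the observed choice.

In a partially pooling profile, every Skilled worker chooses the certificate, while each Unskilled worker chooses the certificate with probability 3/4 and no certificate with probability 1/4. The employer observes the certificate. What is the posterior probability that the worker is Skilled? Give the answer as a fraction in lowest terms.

P(the certificate) = (1/2)·1 + (1/2)·(3/4) = 7/8.
By Bayes' rule, P(Skilled | the certificate) = (1/2) / (7/8) = 4/7.

4/7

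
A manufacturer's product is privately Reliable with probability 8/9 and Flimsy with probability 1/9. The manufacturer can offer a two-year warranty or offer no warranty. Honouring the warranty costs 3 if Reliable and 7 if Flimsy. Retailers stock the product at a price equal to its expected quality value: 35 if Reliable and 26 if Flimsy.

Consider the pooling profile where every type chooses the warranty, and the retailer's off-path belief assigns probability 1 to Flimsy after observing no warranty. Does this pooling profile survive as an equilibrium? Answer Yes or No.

On path, the retailer holds the prior and pays 8/9·35 + 1/9·26 = 34. Off path (no warranty), believing Flimsy, it pays 26.
Reliable: the warranty nets 34 − 3 = 31; no warranty nets 26. Reliable stays.
Flimsy: the warranty nets 34 − 7 = 27; no warranty nets 26. Flimsy stays.
No type deviates, so pooling is sustained.

Yes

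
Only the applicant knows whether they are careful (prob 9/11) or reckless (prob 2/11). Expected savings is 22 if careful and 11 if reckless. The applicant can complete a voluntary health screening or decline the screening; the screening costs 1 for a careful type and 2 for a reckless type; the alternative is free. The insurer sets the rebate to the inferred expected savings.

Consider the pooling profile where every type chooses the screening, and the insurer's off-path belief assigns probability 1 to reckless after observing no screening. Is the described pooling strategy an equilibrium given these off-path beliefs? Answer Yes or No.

On path, the insurer holds the prior and pays 9/11·22 + 2/11·11 = 20. Off path (no screening), believing reckless, it pays 11.
careful: the screening nets 20 − 1 = 19; no screening nets 11. careful stays.
reckless: the screening nets 20 − 2 = 18; no screening nets 11. reckless stays.
No type deviates, so pooling is sustained.

Yes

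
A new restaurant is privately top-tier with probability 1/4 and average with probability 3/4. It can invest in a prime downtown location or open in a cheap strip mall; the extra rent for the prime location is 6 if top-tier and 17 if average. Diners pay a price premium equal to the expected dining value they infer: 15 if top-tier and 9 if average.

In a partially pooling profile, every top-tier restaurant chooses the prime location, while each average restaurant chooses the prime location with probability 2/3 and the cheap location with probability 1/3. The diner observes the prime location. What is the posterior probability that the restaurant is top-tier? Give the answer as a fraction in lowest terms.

P(the prime location) = (1/4)·1 + (3/4)·(2/3) = 3/4.
By Bayes' rule, P(top-tier | the prime location) = (1/4) / (3/4) = 1/3.

1/3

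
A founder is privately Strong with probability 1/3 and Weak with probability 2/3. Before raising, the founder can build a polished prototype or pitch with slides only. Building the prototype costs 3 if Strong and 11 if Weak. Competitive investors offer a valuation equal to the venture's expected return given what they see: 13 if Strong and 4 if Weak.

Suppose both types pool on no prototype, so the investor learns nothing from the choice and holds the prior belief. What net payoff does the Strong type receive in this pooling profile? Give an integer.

7

Pooled valuation = 1/3·13 + 2/3·4 = 7.
Strong pays no cost for no prototype, so net payoff = 7.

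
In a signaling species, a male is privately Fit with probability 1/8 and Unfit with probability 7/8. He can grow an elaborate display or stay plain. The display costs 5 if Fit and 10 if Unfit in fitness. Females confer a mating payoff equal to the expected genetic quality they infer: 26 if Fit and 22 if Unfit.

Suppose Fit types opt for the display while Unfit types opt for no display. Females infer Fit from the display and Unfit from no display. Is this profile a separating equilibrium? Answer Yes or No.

No

Under these beliefs, the display earns mating payoff 26 and no display earns mating payoff 22.
Fit: the display nets 26 − 5 = 21; no display nets 22. Fit would deviate to no display.
Unfit: the display nets 26 − 10 = 16; no display nets 22. Unfit prefers no display.
Fit has a profitable deviation, so the profile is not an equilibrium.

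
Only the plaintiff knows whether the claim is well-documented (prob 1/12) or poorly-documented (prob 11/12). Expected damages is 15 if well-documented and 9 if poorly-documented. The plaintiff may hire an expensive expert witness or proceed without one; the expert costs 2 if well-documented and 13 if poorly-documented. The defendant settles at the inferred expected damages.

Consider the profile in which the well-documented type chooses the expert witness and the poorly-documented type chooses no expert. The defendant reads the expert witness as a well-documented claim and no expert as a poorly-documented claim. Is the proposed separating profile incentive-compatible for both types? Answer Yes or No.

Under these beliefs, the expert witness earns settlement 15 and no expert earns settlement 9.
well-documented: the expert witness nets 15 − 2 = 13; no expert nets 9. well-documented prefers the expert witness.
poorly-documented: the expert witness nets 15 − 13 = 2; no expert nets 9. poorly-documented prefers no expert.
Neither type deviates, so the separating profile is an equilibrium.

Yes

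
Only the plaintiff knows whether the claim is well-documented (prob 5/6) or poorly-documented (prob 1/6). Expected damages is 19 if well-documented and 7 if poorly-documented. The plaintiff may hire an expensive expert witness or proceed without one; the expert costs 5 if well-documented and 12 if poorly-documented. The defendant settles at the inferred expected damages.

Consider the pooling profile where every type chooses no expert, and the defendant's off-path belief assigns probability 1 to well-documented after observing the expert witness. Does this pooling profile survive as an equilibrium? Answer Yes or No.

On path, the defendant holds the prior and pays 5/6·19 + 1/6·7 = 17. Off path (the expert witness), believing well-documented, it pays 19.
well-documented: no expert nets 17; the expert witness nets 19 − 5 = 14. well-documented stays.
poorly-documented: no expert nets 17; the expert witness nets 19 − 12 = 7. poorly-documented stays.
No type deviates, so pooling is sustained.

Yes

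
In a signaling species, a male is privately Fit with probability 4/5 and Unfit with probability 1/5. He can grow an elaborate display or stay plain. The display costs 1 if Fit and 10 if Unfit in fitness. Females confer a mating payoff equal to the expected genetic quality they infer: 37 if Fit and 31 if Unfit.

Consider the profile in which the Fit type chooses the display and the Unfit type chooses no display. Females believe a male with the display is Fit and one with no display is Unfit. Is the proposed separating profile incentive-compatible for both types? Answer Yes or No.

Under these beliefs, the display earns mating payoff 37 and no display earns mating payoff 31.
Fit: the display nets 37 − 1 = 36; no display nets 31. Fit prefers the display.
Unfit: the display nets 37 − 10 = 27; no display nets 31. Unfit prefers no display.
Neither type deviates, so the separating profile is an equilibrium.

Yes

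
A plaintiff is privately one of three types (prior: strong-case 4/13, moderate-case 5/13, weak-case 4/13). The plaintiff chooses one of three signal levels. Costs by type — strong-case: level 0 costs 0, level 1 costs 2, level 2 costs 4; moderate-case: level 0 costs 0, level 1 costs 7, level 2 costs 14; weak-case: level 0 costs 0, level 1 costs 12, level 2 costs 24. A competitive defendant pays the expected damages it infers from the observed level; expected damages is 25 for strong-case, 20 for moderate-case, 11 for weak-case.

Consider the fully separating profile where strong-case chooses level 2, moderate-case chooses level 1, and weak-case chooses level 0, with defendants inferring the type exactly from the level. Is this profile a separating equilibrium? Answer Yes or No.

Yes

Separating settlements: level 2 → 25, level 1 → 20, level 0 → 11.
strong-case (assigned level 2): level 0: 11 − 0 = 11; level 1: 20 − 2 = 18; level 2: 25 − 4 = 21. strong-case stays.
moderate-case (assigned level 1): level 0: 11 − 0 = 11; level 1: 20 − 7 = 13; level 2: 25 − 14 = 11. moderate-case stays.
weak-case (assigned level 0): level 0: 11 − 0 = 11; level 1: 20 − 12 = 8; level 2: 25 − 24 = 1. weak-case stays.
Every type prefers its assigned level; separation holds.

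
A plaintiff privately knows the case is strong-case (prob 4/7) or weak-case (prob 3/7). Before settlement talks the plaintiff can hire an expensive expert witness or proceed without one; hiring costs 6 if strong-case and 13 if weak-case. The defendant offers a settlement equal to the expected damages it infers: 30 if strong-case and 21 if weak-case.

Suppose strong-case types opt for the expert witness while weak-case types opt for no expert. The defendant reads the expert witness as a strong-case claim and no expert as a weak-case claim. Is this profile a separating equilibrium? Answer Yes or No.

Under these beliefs, the expert witness earns settlement 30 and no expert earns settlement 21.
strong-case: the expert witness nets 30 − 6 = 24; no expert nets 21. strong-case prefers the expert witness.
weak-case: the expert witness nets 30 − 13 = 17; no expert nets 21. weak-case prefers no expert.
Neither type deviates, so the separating profile is an equilibrium.

Yes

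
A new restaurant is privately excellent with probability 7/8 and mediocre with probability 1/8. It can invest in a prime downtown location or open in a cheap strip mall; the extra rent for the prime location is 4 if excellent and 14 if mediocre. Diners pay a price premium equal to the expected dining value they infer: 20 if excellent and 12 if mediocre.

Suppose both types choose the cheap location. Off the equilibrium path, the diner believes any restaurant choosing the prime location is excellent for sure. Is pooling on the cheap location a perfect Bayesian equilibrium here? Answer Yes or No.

On path, the diner holds the prior and pays 7/8·20 + 1/8·12 = 19. Off path (the prime location), believing excellent, it pays 20.
excellent: the cheap location nets 19; the prime location nets 20 − 4 = 16. excellent stays.
mediocre: the cheap location nets 19; the prime location nets 20 − 14 = 6. mediocre stays.
No type deviates, so pooling is sustained.

Yes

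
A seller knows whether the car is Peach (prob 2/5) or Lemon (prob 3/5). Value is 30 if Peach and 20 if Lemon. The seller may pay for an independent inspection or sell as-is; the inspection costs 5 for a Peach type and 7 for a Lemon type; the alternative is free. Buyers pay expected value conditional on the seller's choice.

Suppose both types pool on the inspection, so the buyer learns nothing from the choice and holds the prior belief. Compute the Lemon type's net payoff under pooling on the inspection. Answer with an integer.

Pooled price = 2/5·30 + 3/5·20 = 24.
Lemon pays cost 7 for the inspection, so net payoff = 24 − 7 = 17.

17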